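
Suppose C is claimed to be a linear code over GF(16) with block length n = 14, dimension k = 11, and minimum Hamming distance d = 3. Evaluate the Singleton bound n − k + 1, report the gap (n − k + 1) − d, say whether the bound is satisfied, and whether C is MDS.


Singleton RHS = n − k + 1 = 4, slack = 1, bound satisfied, not MDS.

Singleton bound: d ≤ n − k + 1.
Here n = 14, k = 11, so n − k + 1 = 4.
Given d = 3, check d ≤ 4: YES.
Slack = (n − k + 1) − d = 1.
The code is NOT MDS (slack = 1 > 0).
Description: the claimed parameters are [14, 11, 3]_16; such a code would be non-MDS.


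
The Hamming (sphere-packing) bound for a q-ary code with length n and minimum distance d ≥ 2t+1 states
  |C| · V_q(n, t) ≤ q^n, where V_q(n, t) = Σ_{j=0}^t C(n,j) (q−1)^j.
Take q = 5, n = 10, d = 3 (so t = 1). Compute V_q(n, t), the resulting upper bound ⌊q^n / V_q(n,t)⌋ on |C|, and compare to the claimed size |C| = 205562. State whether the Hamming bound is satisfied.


V_q(n, t) = 41, q^n = 9765625, Hamming bound = 238185, |C| = 205562 ≤ bound (satisfied).

Step 1: Compute V_q(n, t) = Σ_{j=0}^1 C(n, j) (q−1)^j.
  j = 0: C(10,0)·(4)^0 = 1·1 = 1.
  j = 1: C(10,1)·(4)^1 = 10·4 = 40.
  V_q(n, t) = 1 + 40 = 41.
Step 2: q^n = 5^10 = 9765625.
Step 3: Hamming bound ⌊q^n / V_q(n,t)⌋ = ⌊9765625/41⌋ = 238185.
Step 4: Compare |C| = 205562 to 238185: satisfied.
The claimed |C| lies below the Hamming bound.


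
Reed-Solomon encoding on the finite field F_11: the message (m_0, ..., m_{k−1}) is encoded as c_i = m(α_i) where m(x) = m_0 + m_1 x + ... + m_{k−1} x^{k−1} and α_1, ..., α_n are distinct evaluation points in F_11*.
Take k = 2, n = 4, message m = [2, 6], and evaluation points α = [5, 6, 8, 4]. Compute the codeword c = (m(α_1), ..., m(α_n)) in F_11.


c = [10, 5, 6, 4]

Message polynomial: m(x) = 2 + 6·x (mod 11).
For each evaluation point α_i, compute m(α_i) mod 11:
  α_1 = 5: Horner steps 6 → 10, so m(5) = 10.
  α_2 = 6: Horner steps 6 → 5, so m(6) = 5.
  α_3 = 8: Horner steps 6 → 6, so m(8) = 6.
  α_4 = 4: Horner steps 6 → 4, so m(4) = 4.
Codeword c = [10, 5, 6, 4] ∈ F_11^4.


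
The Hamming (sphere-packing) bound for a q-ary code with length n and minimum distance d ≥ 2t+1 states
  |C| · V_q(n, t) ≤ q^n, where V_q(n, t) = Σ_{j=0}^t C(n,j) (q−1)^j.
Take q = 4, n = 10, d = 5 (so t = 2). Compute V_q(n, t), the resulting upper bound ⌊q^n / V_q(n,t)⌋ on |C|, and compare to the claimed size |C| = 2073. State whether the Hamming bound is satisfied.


V_q(n, t) = 436, q^n = 1048576, Hamming bound = 2404, |C| = 2073 ≤ bound (satisfied).

Step 1: Compute V_q(n, t) = Σ_{j=0}^2 C(n, j) (q−1)^j.
  j = 0: C(10,0)·(3)^0 = 1·1 = 1.
  j = 1: C(10,1)·(3)^1 = 10·3 = 30.
  j = 2: C(10,2)·(3)^2 = 45·9 = 405.
  V_q(n, t) = 1 + 30 + 405 = 436.
Step 2: q^n = 4^10 = 1048576.
Step 3: Hamming bound ⌊q^n / V_q(n,t)⌋ = ⌊1048576/436⌋ = 2404.
Step 4: Compare |C| = 2073 to 2404: satisfied.
The claimed |C| lies below the Hamming bound.


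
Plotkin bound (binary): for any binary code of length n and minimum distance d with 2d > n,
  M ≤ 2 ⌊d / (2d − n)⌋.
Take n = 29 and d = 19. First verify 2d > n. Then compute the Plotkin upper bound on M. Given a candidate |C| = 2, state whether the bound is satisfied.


Plotkin bound M ≤ 4; given |C| = 2 ≤ bound (satisfied).

Check applicability: 2d = 38, n = 29.
2d − n = 9 > 0, so Plotkin applies.
Compute d/(2d−n) = 19/9 ≈ 2.1111.
⌊d/(2d−n)⌋ = 2.
Plotkin bound: M ≤ 2·2 = 4.
Given |C| = 2, check: satisfied.
This |C| is below the Plotkin bound.


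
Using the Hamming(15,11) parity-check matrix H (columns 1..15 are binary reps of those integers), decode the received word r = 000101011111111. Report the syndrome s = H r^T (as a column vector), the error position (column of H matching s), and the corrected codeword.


s = (0, 0, 1, 0)^T, error position = 2, corrected codeword c = 010101011111111

Compute s = H r^T mod 2 one row at a time:
  s_1 = 1 + 1 + 1 + 1 + 1 + 1 + 1 + 1 = 8 ≡ 0 (mod 2).
  s_2 = 1 + 0 + 1 + 0 + 1 + 1 + 1 + 1 = 6 ≡ 0 (mod 2).
  s_3 = 0 + 0 + 1 + 0 + 1 + 1 + 1 + 1 = 5 ≡ 1 (mod 2).
  s_4 = 0 + 0 + 0 + 0 + 1 + 1 + 1 + 1 = 4 ≡ 0 (mod 2).
s = (0, 0, 1, 0)^T — this equals column 2 of H (binary 0010), so error is at position 2.
Correct: flip bit 2 of r = 000101011111111 to get c = 010101011111111.


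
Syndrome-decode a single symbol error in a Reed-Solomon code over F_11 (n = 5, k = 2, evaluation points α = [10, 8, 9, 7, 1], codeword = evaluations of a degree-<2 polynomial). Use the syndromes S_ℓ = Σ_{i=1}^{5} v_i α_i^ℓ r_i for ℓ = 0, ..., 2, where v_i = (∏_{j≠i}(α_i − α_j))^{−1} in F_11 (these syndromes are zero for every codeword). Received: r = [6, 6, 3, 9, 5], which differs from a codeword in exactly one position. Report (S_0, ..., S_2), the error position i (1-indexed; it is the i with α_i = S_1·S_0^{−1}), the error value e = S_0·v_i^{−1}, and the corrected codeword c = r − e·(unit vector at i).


S = (5, 6, 5), error at position 1, error magnitude e = 6, c = [0, 6, 3, 9, 5].

Step 1: column multipliers v_i = (∏_{j≠i}(α_i − α_j))^{−1} mod 11.
  i = 1 (α = 10): (10−8)(10−9)(10−7)(10−1) = 2·1·3·9 = 54 ≡ 10, so v_1 = 10^{−1} = 10 (mod 11).
  i = 2 (α = 8): (8−10)(8−9)(8−7)(8−1) = (−2)·(−1)·1·7 = 14 ≡ 3, so v_2 = 3^{−1} = 4 (mod 11).
  i = 3 (α = 9): (9−10)(9−8)(9−7)(9−1) = (−1)·1·2·8 = −16 ≡ 6, so v_3 = 6^{−1} = 2 (mod 11).
  i = 4 (α = 7): (7−10)(7−8)(7−9)(7−1) = (−3)·(−1)·(−2)·6 = −36 ≡ 8, so v_4 = 8^{−1} = 7 (mod 11).
  i = 5 (α = 1): (1−10)(1−8)(1−9)(1−7) = (−9)·(−7)·(−8)·(−6) = 3024 ≡ 10, so v_5 = 10^{−1} = 10 (mod 11).
  v = [10, 4, 2, 7, 10].
Step 2: syndromes of r = [6, 6, 3, 9, 5] (all sums mod 11).
  S_0 = Σ v_i r_i = 10·6 + 4·6 + 2·3 + 7·9 + 10·5 = 203 ≡ 5.
  S_1 = Σ v_i α_i r_i = 10·10·6 + 4·8·6 + 2·9·3 + 7·7·9 + 10·1·5 = 1337 ≡ 6.
  α_i^2 mod 11 = [1, 9, 4, 5, 1].
  S_2 = Σ v_i α_i^2 r_i = 10·1·6 + 4·9·6 + 2·4·3 + 7·5·9 + 10·1·5 = 665 ≡ 5.
  S = (5, 6, 5) ≠ 0, so r is not a codeword (an error is present).
Step 3: locate the error. For a single error e at position i, S_ℓ = v_i·e·α_i^ℓ, so α_err = S_1/S_0.
  S_0^{−1} = 5^{−1} = 9 (mod 11), so α_err = 6·9 = 54 ≡ 10 = α_1. Error position i = 1.
  Consistency check: S_2/S_1 = 5·2 = 10 ≡ 10 = α_err ✓ (single-error assumption holds).
Step 4: error magnitude e = S_0/v_1 = S_0·∏_{j≠1}(α_1 − α_j) = 5·10 = 50 ≡ 6 (mod 11).
Step 5: correct position 1: c_1 = r_1 − e = 6 − 6 ≡ 0 (mod 11). Hence c = [0, 6, 3, 9, 5].
  Check: interpolating c through the α_i gives m(x) = 8 + 8·x (degree < 2) with m(α_i) = c_i for every i, so c is indeed a codeword.


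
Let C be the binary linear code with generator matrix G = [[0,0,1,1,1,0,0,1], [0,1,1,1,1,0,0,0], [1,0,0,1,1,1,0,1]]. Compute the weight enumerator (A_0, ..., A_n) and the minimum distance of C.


Weight distribution: A_0 = 1, A_2 = 1, A_3 = 1, A_4 = 2, A_5 = 3. Minimum distance d = 2.

Enumerate all 2^3 = 8 messages m ∈ F_2^3.
For each, compute codeword c = mG in F_2^8, then tally its weight.
  m = 000 → c = 00000000, weight = 0.
  m = 100 → c = 00111001, weight = 4.
  m = 010 → c = 01111000, weight = 4.
  m = 110 → c = 01000001, weight = 2.
  m = 001 → c = 10011101, weight = 5.
  m = 101 → c = 10100100, weight = 3.
  m = 011 → c = 11100101, weight = 5.
  m = 111 → c = 11011100, weight = 5.
Tally weights:
  weight 0: 1 codewords.
  weight 2: 1 codewords.
  weight 3: 1 codewords.
  weight 4: 2 codewords.
  weight 5: 3 codewords.
Minimum distance d = smallest w > 0 with A_w > 0 = 2.
Sanity: Σ A_w = 8 = 2^3 = 8 ✓.


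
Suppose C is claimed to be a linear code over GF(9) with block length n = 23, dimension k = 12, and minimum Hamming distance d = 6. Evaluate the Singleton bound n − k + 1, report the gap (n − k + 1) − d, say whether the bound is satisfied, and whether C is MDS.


Singleton RHS = n − k + 1 = 12, slack = 6, bound satisfied, not MDS.

Singleton bound: d ≤ n − k + 1.
Here n = 23, k = 12, so n − k + 1 = 12.
Given d = 6, check d ≤ 12: YES.
Slack = (n − k + 1) − d = 6.
The code is NOT MDS (slack = 6 > 0).
Description: the claimed parameters are [23, 12, 6]_9; such a code would be non-MDS.


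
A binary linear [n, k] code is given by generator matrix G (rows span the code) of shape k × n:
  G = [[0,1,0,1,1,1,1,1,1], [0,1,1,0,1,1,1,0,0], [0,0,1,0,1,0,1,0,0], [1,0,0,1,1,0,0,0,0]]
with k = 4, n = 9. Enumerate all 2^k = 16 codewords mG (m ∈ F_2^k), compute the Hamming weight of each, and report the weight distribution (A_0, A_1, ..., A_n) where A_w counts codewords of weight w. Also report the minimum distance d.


Weight distribution: A_0 = 1, A_2 = 1, A_3 = 2, A_4 = 3, A_5 = 4, A_6 = 3, A_7 = 2. Minimum distance d = 2.

Enumerate all 2^4 = 16 messages m ∈ F_2^4.
For each, compute codeword c = mG in F_2^9, then tally its weight.
  m = 0000 → c = 000000000, weight = 0.
  m = 1000 → c = 010111111, weight = 7.
  m = 0100 → c = 011011100, weight = 5.
  m = 1100 → c = 001100011, weight = 4.
  m = 0010 → c = 001010100, weight = 3.
  m = 1010 → c = 011101011, weight = 6.
  m = 0110 → c = 010001000, weight = 2.
  m = 1110 → c = 000110111, weight = 5.
  m = 0001 → c = 100110000, weight = 3.
  m = 1001 → c = 110001111, weight = 6.
  m = 0101 → c = 111101100, weight = 6.
  m = 1101 → c = 101010011, weight = 5.
  m = 0011 → c = 101100100, weight = 4.
  m = 1011 → c = 111011011, weight = 7.
  m = 0111 → c = 110111000, weight = 5.
  m = 1111 → c = 100000111, weight = 4.
Tally weights:
  weight 0: 1 codewords.
  weight 2: 1 codewords.
  weight 3: 2 codewords.
  weight 4: 3 codewords.
  weight 5: 4 codewords.
  weight 6: 3 codewords.
  weight 7: 2 codewords.
Minimum distance d = smallest w > 0 with A_w > 0 = 2.
Sanity: Σ A_w = 16 = 2^4 = 16 ✓.


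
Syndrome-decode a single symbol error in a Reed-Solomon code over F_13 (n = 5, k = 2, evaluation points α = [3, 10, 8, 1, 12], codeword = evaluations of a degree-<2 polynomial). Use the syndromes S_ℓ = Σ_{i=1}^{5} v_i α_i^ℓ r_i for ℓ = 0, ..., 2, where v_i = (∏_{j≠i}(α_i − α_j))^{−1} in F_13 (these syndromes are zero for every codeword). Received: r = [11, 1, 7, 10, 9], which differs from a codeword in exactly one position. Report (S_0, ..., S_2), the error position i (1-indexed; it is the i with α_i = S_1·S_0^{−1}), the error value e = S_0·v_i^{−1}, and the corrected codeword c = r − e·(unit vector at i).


S = (4, 1, 10), error at position 2, error magnitude e = 6, c = [11, 8, 7, 10, 9].

Step 1: column multipliers v_i = (∏_{j≠i}(α_i − α_j))^{−1} mod 13.
  i = 1 (α = 3): (3−10)(3−8)(3−1)(3−12) = (−7)·(−5)·2·(−9) = −630 ≡ 7, so v_1 = 7^{−1} = 2 (mod 13).
  i = 2 (α = 10): (10−3)(10−8)(10−1)(10−12) = 7·2·9·(−2) = −252 ≡ 8, so v_2 = 8^{−1} = 5 (mod 13).
  i = 3 (α = 8): (8−3)(8−10)(8−1)(8−12) = 5·(−2)·7·(−4) = 280 ≡ 7, so v_3 = 7^{−1} = 2 (mod 13).
  i = 4 (α = 1): (1−3)(1−10)(1−8)(1−12) = (−2)·(−9)·(−7)·(−11) = 1386 ≡ 8, so v_4 = 8^{−1} = 5 (mod 13).
  i = 5 (α = 12): (12−3)(12−10)(12−8)(12−1) = 9·2·4·11 = 792 ≡ 12, so v_5 = 12^{−1} = 12 (mod 13).
  v = [2, 5, 2, 5, 12].
Step 2: syndromes of r = [11, 1, 7, 10, 9] (all sums mod 13).
  S_0 = Σ v_i r_i = 2·11 + 5·1 + 2·7 + 5·10 + 12·9 = 199 ≡ 4.
  S_1 = Σ v_i α_i r_i = 2·3·11 + 5·10·1 + 2·8·7 + 5·1·10 + 12·12·9 = 1574 ≡ 1.
  α_i^2 mod 13 = [9, 9, 12, 1, 1].
  S_2 = Σ v_i α_i^2 r_i = 2·9·11 + 5·9·1 + 2·12·7 + 5·1·10 + 12·1·9 = 569 ≡ 10.
  S = (4, 1, 10) ≠ 0, so r is not a codeword (an error is present).
Step 3: locate the error. For a single error e at position i, S_ℓ = v_i·e·α_i^ℓ, so α_err = S_1/S_0.
  S_0^{−1} = 4^{−1} = 10 (mod 13), so α_err = 1·10 = 10 ≡ 10 = α_2. Error position i = 2.
  Consistency check: S_2/S_1 = 10·1 = 10 ≡ 10 = α_err ✓ (single-error assumption holds).
Step 4: error magnitude e = S_0/v_2 = S_0·∏_{j≠2}(α_2 − α_j) = 4·8 = 32 ≡ 6 (mod 13).
Step 5: correct position 2: c_2 = r_2 − e = 1 − 6 ≡ 8 (mod 13). Hence c = [11, 8, 7, 10, 9].
  Check: interpolating c through the α_i gives m(x) = 3 + 7·x (degree < 2) with m(α_i) = c_i for every i, so c is indeed a codeword.


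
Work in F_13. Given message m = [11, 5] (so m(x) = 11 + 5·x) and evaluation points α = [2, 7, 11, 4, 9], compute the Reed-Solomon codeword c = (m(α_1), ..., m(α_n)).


c = [8, 7, 1, 5, 4]

Message polynomial: m(x) = 11 + 5·x (mod 13).
For each evaluation point α_i, compute m(α_i) mod 13:
  α_1 = 2: Horner steps 5 → 8, so m(2) = 8.
  α_2 = 7: Horner steps 5 → 7, so m(7) = 7.
  α_3 = 11: Horner steps 5 → 1, so m(11) = 1.
  α_4 = 4: Horner steps 5 → 5, so m(4) = 5.
  α_5 = 9: Horner steps 5 → 4, so m(9) = 4.
Codeword c = [8, 7, 1, 5, 4] ∈ F_13^5.


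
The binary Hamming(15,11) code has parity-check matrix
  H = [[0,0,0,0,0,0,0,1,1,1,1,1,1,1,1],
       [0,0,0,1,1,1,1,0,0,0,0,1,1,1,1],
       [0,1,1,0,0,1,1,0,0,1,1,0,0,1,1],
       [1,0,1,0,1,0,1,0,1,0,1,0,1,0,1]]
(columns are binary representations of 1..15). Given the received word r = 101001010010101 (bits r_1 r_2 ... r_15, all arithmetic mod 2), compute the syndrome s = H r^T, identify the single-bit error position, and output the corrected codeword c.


s = (0, 1, 0, 1)^T, error position = 5, corrected codeword c = 101011010010101

Compute s = H r^T mod 2 one row at a time:
  s_1 = 1 + 0 + 0 + 1 + 0 + 1 + 0 + 1 = 4 ≡ 0 (mod 2).
  s_2 = 0 + 0 + 1 + 0 + 0 + 1 + 0 + 1 = 3 ≡ 1 (mod 2).
  s_3 = 0 + 1 + 1 + 0 + 0 + 1 + 0 + 1 = 4 ≡ 0 (mod 2).
  s_4 = 1 + 1 + 0 + 0 + 0 + 1 + 1 + 1 = 5 ≡ 1 (mod 2).
s = (0, 1, 0, 1)^T — this equals column 5 of H (binary 0101), so error is at position 5.
Correct: flip bit 5 of r = 101001010010101 to get c = 101011010010101.


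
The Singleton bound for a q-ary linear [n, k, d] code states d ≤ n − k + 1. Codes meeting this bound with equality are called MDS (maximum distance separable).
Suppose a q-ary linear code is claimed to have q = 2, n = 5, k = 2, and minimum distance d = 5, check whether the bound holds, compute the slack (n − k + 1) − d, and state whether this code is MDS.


Singleton RHS = n − k + 1 = 4, slack = -1, bound violated (no such code; not MDS).

Singleton bound: d ≤ n − k + 1.
Here n = 5, k = 2, so n − k + 1 = 4.
Given d = 5, check d ≤ 4: NO.
Slack = (n − k + 1) − d = -1.
The slack is negative: d = 5 exceeds n − k + 1 = 4 by 1, so the Singleton bound is violated and no linear [5, 2, 5]_2 code can exist. In particular it is not MDS (MDS requires d = n − k + 1 exactly).
Description: the claimed parameters are [5, 2, 5]_2; such a code would be impossible (violates the Singleton bound).


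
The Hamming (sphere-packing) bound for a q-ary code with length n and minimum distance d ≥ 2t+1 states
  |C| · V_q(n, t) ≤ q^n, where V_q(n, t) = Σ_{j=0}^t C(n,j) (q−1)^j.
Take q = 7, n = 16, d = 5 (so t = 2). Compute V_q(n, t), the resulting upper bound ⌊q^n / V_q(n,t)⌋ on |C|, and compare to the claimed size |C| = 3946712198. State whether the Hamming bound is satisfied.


V_q(n, t) = 4417, q^n = 33232930569601, Hamming bound = 7523869270, |C| = 3946712198 ≤ bound (satisfied).

Step 1: Compute V_q(n, t) = Σ_{j=0}^2 C(n, j) (q−1)^j.
  j = 0: C(16,0)·(6)^0 = 1·1 = 1.
  j = 1: C(16,1)·(6)^1 = 16·6 = 96.
  j = 2: C(16,2)·(6)^2 = 120·36 = 4320.
  V_q(n, t) = 1 + 96 + 4320 = 4417.
Step 2: q^n = 7^16 = 33232930569601.
Step 3: Hamming bound ⌊q^n / V_q(n,t)⌋ = ⌊33232930569601/4417⌋ = 7523869270.
Step 4: Compare |C| = 3946712198 to 7523869270: satisfied.
The claimed |C| lies below the Hamming bound.


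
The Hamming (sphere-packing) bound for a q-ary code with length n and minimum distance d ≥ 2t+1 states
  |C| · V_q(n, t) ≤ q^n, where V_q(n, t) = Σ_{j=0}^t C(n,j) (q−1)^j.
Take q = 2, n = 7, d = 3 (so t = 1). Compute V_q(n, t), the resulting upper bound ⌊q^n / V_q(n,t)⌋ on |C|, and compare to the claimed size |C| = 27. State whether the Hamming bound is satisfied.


V_q(n, t) = 8, q^n = 128, Hamming bound = 16, |C| = 27 > bound (violated).

Step 1: Compute V_q(n, t) = Σ_{j=0}^1 C(n, j) (q−1)^j.
  j = 0: C(7,0)·(1)^0 = 1·1 = 1.
  j = 1: C(7,1)·(1)^1 = 7·1 = 7.
  V_q(n, t) = 1 + 7 = 8.
Step 2: q^n = 2^7 = 128.
Step 3: Hamming bound ⌊q^n / V_q(n,t)⌋ = ⌊128/8⌋ = 16.
Step 4: Compare |C| = 27 to 16: violated.
The claimed |C| lies above the Hamming bound, so no 2-ary code of length 7 with d ≥ 3 can have 27 codewords.


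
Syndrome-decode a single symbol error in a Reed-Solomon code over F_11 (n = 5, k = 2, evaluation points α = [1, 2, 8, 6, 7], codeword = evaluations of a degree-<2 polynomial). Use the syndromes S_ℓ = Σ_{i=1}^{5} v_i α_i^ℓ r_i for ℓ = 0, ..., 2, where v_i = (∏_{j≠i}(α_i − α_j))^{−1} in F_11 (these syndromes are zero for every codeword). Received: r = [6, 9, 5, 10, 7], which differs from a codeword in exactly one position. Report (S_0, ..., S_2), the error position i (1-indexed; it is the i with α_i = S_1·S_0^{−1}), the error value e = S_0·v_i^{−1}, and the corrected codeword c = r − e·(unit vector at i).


S = (9, 8, 1), error at position 5, error magnitude e = 5, c = [6, 9, 5, 10, 2].

Step 1: column multipliers v_i = (∏_{j≠i}(α_i − α_j))^{−1} mod 11.
  i = 1 (α = 1): (1−2)(1−8)(1−6)(1−7) = (−1)·(−7)·(−5)·(−6) = 210 ≡ 1, so v_1 = 1^{−1} = 1 (mod 11).
  i = 2 (α = 2): (2−1)(2−8)(2−6)(2−7) = 1·(−6)·(−4)·(−5) = −120 ≡ 1, so v_2 = 1^{−1} = 1 (mod 11).
  i = 3 (α = 8): (8−1)(8−2)(8−6)(8−7) = 7·6·2·1 = 84 ≡ 7, so v_3 = 7^{−1} = 8 (mod 11).
  i = 4 (α = 6): (6−1)(6−2)(6−8)(6−7) = 5·4·(−2)·(−1) = 40 ≡ 7, so v_4 = 7^{−1} = 8 (mod 11).
  i = 5 (α = 7): (7−1)(7−2)(7−8)(7−6) = 6·5·(−1)·1 = −30 ≡ 3, so v_5 = 3^{−1} = 4 (mod 11).
  v = [1, 1, 8, 8, 4].
Step 2: syndromes of r = [6, 9, 5, 10, 7] (all sums mod 11).
  S_0 = Σ v_i r_i = 1·6 + 1·9 + 8·5 + 8·10 + 4·7 = 163 ≡ 9.
  S_1 = Σ v_i α_i r_i = 1·1·6 + 1·2·9 + 8·8·5 + 8·6·10 + 4·7·7 = 1020 ≡ 8.
  α_i^2 mod 11 = [1, 4, 9, 3, 5].
  S_2 = Σ v_i α_i^2 r_i = 1·1·6 + 1·4·9 + 8·9·5 + 8·3·10 + 4·5·7 = 782 ≡ 1.
  S = (9, 8, 1) ≠ 0, so r is not a codeword (an error is present).
Step 3: locate the error. For a single error e at position i, S_ℓ = v_i·e·α_i^ℓ, so α_err = S_1/S_0.
  S_0^{−1} = 9^{−1} = 5 (mod 11), so α_err = 8·5 = 40 ≡ 7 = α_5. Error position i = 5.
  Consistency check: S_2/S_1 = 1·7 = 7 ≡ 7 = α_err ✓ (single-error assumption holds).
Step 4: error magnitude e = S_0/v_5 = S_0·∏_{j≠5}(α_5 − α_j) = 9·3 = 27 ≡ 5 (mod 11).
Step 5: correct position 5: c_5 = r_5 − e = 7 − 5 ≡ 2 (mod 11). Hence c = [6, 9, 5, 10, 2].
  Check: interpolating c through the α_i gives m(x) = 3 + 3·x (degree < 2) with m(α_i) = c_i for every i, so c is indeed a codeword.


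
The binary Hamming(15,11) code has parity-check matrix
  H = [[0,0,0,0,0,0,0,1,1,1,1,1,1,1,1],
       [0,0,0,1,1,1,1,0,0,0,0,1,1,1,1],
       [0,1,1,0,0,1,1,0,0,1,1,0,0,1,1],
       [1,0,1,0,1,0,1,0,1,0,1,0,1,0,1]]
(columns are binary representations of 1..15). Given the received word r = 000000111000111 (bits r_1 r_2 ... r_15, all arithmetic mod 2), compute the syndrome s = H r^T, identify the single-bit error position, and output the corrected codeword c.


s = (1, 0, 1, 0)^T, error position = 10, corrected codeword c = 000000111100111

Compute s = H r^T mod 2 one row at a time:
  s_1 = 1 + 1 + 0 + 0 + 0 + 1 + 1 + 1 = 5 ≡ 1 (mod 2).
  s_2 = 0 + 0 + 0 + 1 + 0 + 1 + 1 + 1 = 4 ≡ 0 (mod 2).
  s_3 = 0 + 0 + 0 + 1 + 0 + 0 + 1 + 1 = 3 ≡ 1 (mod 2).
  s_4 = 0 + 0 + 0 + 1 + 1 + 0 + 1 + 1 = 4 ≡ 0 (mod 2).
s = (1, 0, 1, 0)^T — this equals column 10 of H (binary 1010), so error is at position 10.
Correct: flip bit 10 of r = 000000111000111 to get c = 000000111100111.


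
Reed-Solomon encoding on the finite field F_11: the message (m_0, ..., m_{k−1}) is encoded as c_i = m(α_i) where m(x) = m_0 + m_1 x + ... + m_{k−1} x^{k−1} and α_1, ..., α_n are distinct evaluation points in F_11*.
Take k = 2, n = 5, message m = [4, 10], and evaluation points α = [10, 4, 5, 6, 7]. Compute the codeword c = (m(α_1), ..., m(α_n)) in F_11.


c = [5, 0, 10, 9, 8]

Message polynomial: m(x) = 4 + 10·x (mod 11).
For each evaluation point α_i, compute m(α_i) mod 11:
  α_1 = 10: Horner steps 10 → 5, so m(10) = 5.
  α_2 = 4: Horner steps 10 → 0, so m(4) = 0.
  α_3 = 5: Horner steps 10 → 10, so m(5) = 10.
  α_4 = 6: Horner steps 10 → 9, so m(6) = 9.
  α_5 = 7: Horner steps 10 → 8, so m(7) = 8.
Codeword c = [5, 0, 10, 9, 8] ∈ F_11^5.


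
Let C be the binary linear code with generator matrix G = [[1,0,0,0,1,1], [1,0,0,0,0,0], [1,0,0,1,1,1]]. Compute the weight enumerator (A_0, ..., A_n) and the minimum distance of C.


Weight distribution: A_0 = 1, A_1 = 2, A_2 = 2, A_3 = 2, A_4 = 1. Minimum distance d = 1.

Enumerate all 2^3 = 8 messages m ∈ F_2^3.
For each, compute codeword c = mG in F_2^6, then tally its weight.
  m = 000 → c = 000000, weight = 0.
  m = 100 → c = 100011, weight = 3.
  m = 010 → c = 100000, weight = 1.
  m = 110 → c = 000011, weight = 2.
  m = 001 → c = 100111, weight = 4.
  m = 101 → c = 000100, weight = 1.
  m = 011 → c = 000111, weight = 3.
  m = 111 → c = 100100, weight = 2.
Tally weights:
  weight 0: 1 codewords.
  weight 1: 2 codewords.
  weight 2: 2 codewords.
  weight 3: 2 codewords.
  weight 4: 1 codewords.
Minimum distance d = smallest w > 0 with A_w > 0 = 1.
Sanity: Σ A_w = 8 = 2^3 = 8 ✓.


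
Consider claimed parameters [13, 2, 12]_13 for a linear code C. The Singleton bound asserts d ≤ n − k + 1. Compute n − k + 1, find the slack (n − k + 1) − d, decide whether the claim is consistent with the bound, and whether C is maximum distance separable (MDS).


Singleton RHS = n − k + 1 = 12, slack = 0, bound satisfied, MDS.

Singleton bound: d ≤ n − k + 1.
Here n = 13, k = 2, so n − k + 1 = 12.
Given d = 12, check d ≤ 12: YES.
Slack = (n − k + 1) − d = 0.
The code is MDS (slack = 0).
Description: the claimed parameters are [13, 2, 12]_13; such a code would be MDS (meets Singleton bound).


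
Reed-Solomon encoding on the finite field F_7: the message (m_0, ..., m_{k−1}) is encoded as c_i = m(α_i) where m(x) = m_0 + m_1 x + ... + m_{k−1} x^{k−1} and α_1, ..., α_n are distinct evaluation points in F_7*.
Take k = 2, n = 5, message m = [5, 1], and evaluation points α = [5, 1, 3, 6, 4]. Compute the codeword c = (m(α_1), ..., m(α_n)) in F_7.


c = [3, 6, 1, 4, 2]

Message polynomial: m(x) = 5 + 1·x (mod 7).
For each evaluation point α_i, compute m(α_i) mod 7:
  α_1 = 5: Horner steps 1 → 3, so m(5) = 3.
  α_2 = 1: Horner steps 1 → 6, so m(1) = 6.
  α_3 = 3: Horner steps 1 → 1, so m(3) = 1.
  α_4 = 6: Horner steps 1 → 4, so m(6) = 4.
  α_5 = 4: Horner steps 1 → 2, so m(4) = 2.
Codeword c = [3, 6, 1, 4, 2] ∈ F_7^5.


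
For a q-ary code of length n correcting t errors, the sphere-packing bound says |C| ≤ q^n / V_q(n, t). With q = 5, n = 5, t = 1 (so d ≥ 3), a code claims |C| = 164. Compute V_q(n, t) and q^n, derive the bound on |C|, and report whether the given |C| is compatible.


V_q(n, t) = 21, q^n = 3125, Hamming bound = 148, |C| = 164 > bound (violated).

Step 1: Compute V_q(n, t) = Σ_{j=0}^1 C(n, j) (q−1)^j.
  j = 0: C(5,0)·(4)^0 = 1·1 = 1.
  j = 1: C(5,1)·(4)^1 = 5·4 = 20.
  V_q(n, t) = 1 + 20 = 21.
Step 2: q^n = 5^5 = 3125.
Step 3: Hamming bound ⌊q^n / V_q(n,t)⌋ = ⌊3125/21⌋ = 148.
Step 4: Compare |C| = 164 to 148: violated.
The claimed |C| lies above the Hamming bound, so no 5-ary code of length 5 with d ≥ 3 can have 164 codewords.


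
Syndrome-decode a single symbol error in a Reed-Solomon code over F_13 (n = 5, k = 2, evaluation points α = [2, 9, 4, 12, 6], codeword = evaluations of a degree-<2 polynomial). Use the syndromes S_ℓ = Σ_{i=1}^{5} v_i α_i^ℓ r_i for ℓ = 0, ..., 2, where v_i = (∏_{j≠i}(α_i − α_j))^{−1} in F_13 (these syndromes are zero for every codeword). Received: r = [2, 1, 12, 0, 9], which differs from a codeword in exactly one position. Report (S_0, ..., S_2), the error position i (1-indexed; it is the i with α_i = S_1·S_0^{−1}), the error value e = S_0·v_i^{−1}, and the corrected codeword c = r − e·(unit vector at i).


S = (12, 4, 10), error at position 2, error magnitude e = 3, c = [2, 11, 12, 0, 9].

Step 1: column multipliers v_i = (∏_{j≠i}(α_i − α_j))^{−1} mod 13.
  i = 1 (α = 2): (2−9)(2−4)(2−12)(2−6) = (−7)·(−2)·(−10)·(−4) = 560 ≡ 1, so v_1 = 1^{−1} = 1 (mod 13).
  i = 2 (α = 9): (9−2)(9−4)(9−12)(9−6) = 7·5·(−3)·3 = −315 ≡ 10, so v_2 = 10^{−1} = 4 (mod 13).
  i = 3 (α = 4): (4−2)(4−9)(4−12)(4−6) = 2·(−5)·(−8)·(−2) = −160 ≡ 9, so v_3 = 9^{−1} = 3 (mod 13).
  i = 4 (α = 12): (12−2)(12−9)(12−4)(12−6) = 10·3·8·6 = 1440 ≡ 10, so v_4 = 10^{−1} = 4 (mod 13).
  i = 5 (α = 6): (6−2)(6−9)(6−4)(6−12) = 4·(−3)·2·(−6) = 144 ≡ 1, so v_5 = 1^{−1} = 1 (mod 13).
  v = [1, 4, 3, 4, 1].
Step 2: syndromes of r = [2, 1, 12, 0, 9] (all sums mod 13).
  S_0 = Σ v_i r_i = 1·2 + 4·1 + 3·12 + 4·0 + 1·9 = 51 ≡ 12.
  S_1 = Σ v_i α_i r_i = 1·2·2 + 4·9·1 + 3·4·12 + 4·12·0 + 1·6·9 = 238 ≡ 4.
  α_i^2 mod 13 = [4, 3, 3, 1, 10].
  S_2 = Σ v_i α_i^2 r_i = 1·4·2 + 4·3·1 + 3·3·12 + 4·1·0 + 1·10·9 = 218 ≡ 10.
  S = (12, 4, 10) ≠ 0, so r is not a codeword (an error is present).
Step 3: locate the error. For a single error e at position i, S_ℓ = v_i·e·α_i^ℓ, so α_err = S_1/S_0.
  S_0^{−1} = 12^{−1} = 12 (mod 13), so α_err = 4·12 = 48 ≡ 9 = α_2. Error position i = 2.
  Consistency check: S_2/S_1 = 10·10 = 100 ≡ 9 = α_err ✓ (single-error assumption holds).
Step 4: error magnitude e = S_0/v_2 = S_0·∏_{j≠2}(α_2 − α_j) = 12·10 = 120 ≡ 3 (mod 13).
Step 5: correct position 2: c_2 = r_2 − e = 1 − 3 ≡ 11 (mod 13). Hence c = [2, 11, 12, 0, 9].
  Check: interpolating c through the α_i gives m(x) = 5 + 5·x (degree < 2) with m(α_i) = c_i for every i, so c is indeed a codeword.


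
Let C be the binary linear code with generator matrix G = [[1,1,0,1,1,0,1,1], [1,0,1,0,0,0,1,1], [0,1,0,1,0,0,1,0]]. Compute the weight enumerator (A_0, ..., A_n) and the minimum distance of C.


Weight distribution: A_0 = 1, A_3 = 3, A_4 = 2, A_5 = 1, A_6 = 1. Minimum distance d = 3.

Enumerate all 2^3 = 8 messages m ∈ F_2^3.
For each, compute codeword c = mG in F_2^8, then tally its weight.
  m = 000 → c = 00000000, weight = 0.
  m = 100 → c = 11011011, weight = 6.
  m = 010 → c = 10100011, weight = 4.
  m = 110 → c = 01111000, weight = 4.
  m = 001 → c = 01010010, weight = 3.
  m = 101 → c = 10001001, weight = 3.
  m = 011 → c = 11110001, weight = 5.
  m = 111 → c = 00101010, weight = 3.
Tally weights:
  weight 0: 1 codewords.
  weight 3: 3 codewords.
  weight 4: 2 codewords.
  weight 5: 1 codewords.
  weight 6: 1 codewords.
Minimum distance d = smallest w > 0 with A_w > 0 = 3.
Sanity: Σ A_w = 8 = 2^3 = 8 ✓.


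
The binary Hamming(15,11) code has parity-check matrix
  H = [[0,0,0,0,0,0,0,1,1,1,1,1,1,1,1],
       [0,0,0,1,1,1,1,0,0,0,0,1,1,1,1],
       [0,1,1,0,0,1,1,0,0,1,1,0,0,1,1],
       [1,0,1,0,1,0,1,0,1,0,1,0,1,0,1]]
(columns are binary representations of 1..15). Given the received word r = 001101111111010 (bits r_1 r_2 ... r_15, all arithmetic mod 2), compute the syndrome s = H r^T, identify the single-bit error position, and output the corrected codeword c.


s = (0, 1, 0, 0)^T, error position = 4, corrected codeword c = 001001111111010

Compute s = H r^T mod 2 one row at a time:
  s_1 = 1 + 1 + 1 + 1 + 1 + 0 + 1 + 0 = 6 ≡ 0 (mod 2).
  s_2 = 1 + 0 + 1 + 1 + 1 + 0 + 1 + 0 = 5 ≡ 1 (mod 2).
  s_3 = 0 + 1 + 1 + 1 + 1 + 1 + 1 + 0 = 6 ≡ 0 (mod 2).
  s_4 = 0 + 1 + 0 + 1 + 1 + 1 + 0 + 0 = 4 ≡ 0 (mod 2).
s = (0, 1, 0, 0)^T — this equals column 4 of H (binary 0100), so error is at position 4.
Correct: flip bit 4 of r = 001101111111010 to get c = 001001111111010.


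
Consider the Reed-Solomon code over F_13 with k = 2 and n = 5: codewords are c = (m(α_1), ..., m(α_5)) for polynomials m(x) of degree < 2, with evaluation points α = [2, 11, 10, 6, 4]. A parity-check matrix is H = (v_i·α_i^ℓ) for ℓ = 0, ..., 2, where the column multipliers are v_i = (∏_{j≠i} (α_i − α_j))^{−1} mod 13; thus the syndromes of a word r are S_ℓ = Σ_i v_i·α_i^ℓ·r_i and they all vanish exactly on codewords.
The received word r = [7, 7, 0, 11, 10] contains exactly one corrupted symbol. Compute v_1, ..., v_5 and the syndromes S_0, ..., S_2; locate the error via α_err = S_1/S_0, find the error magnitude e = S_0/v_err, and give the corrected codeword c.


S = (6, 12, 11), error at position 1, error magnitude e = 11, c = [9, 7, 0, 11, 10].

Step 1: column multipliers v_i = (∏_{j≠i}(α_i − α_j))^{−1} mod 13.
  i = 1 (α = 2): (2−11)(2−10)(2−6)(2−4) = (−9)·(−8)·(−4)·(−2) = 576 ≡ 4, so v_1 = 4^{−1} = 10 (mod 13).
  i = 2 (α = 11): (11−2)(11−10)(11−6)(11−4) = 9·1·5·7 = 315 ≡ 3, so v_2 = 3^{−1} = 9 (mod 13).
  i = 3 (α = 10): (10−2)(10−11)(10−6)(10−4) = 8·(−1)·4·6 = −192 ≡ 3, so v_3 = 3^{−1} = 9 (mod 13).
  i = 4 (α = 6): (6−2)(6−11)(6−10)(6−4) = 4·(−5)·(−4)·2 = 160 ≡ 4, so v_4 = 4^{−1} = 10 (mod 13).
  i = 5 (α = 4): (4−2)(4−11)(4−10)(4−6) = 2·(−7)·(−6)·(−2) = −168 ≡ 1, so v_5 = 1^{−1} = 1 (mod 13).
  v = [10, 9, 9, 10, 1].
Step 2: syndromes of r = [7, 7, 0, 11, 10] (all sums mod 13).
  S_0 = Σ v_i r_i = 10·7 + 9·7 + 9·0 + 10·11 + 1·10 = 253 ≡ 6.
  S_1 = Σ v_i α_i r_i = 10·2·7 + 9·11·7 + 9·10·0 + 10·6·11 + 1·4·10 = 1533 ≡ 12.
  α_i^2 mod 13 = [4, 4, 9, 10, 3].
  S_2 = Σ v_i α_i^2 r_i = 10·4·7 + 9·4·7 + 9·9·0 + 10·10·11 + 1·3·10 = 1662 ≡ 11.
  S = (6, 12, 11) ≠ 0, so r is not a codeword (an error is present).
Step 3: locate the error. For a single error e at position i, S_ℓ = v_i·e·α_i^ℓ, so α_err = S_1/S_0.
  S_0^{−1} = 6^{−1} = 11 (mod 13), so α_err = 12·11 = 132 ≡ 2 = α_1. Error position i = 1.
  Consistency check: S_2/S_1 = 11·12 = 132 ≡ 2 = α_err ✓ (single-error assumption holds).
Step 4: error magnitude e = S_0/v_1 = S_0·∏_{j≠1}(α_1 − α_j) = 6·4 = 24 ≡ 11 (mod 13).
Step 5: correct position 1: c_1 = r_1 − e = 7 − 11 ≡ 9 (mod 13). Hence c = [9, 7, 0, 11, 10].
  Check: interpolating c through the α_i gives m(x) = 8 + 7·x (degree < 2) with m(α_i) = c_i for every i, so c is indeed a codeword.


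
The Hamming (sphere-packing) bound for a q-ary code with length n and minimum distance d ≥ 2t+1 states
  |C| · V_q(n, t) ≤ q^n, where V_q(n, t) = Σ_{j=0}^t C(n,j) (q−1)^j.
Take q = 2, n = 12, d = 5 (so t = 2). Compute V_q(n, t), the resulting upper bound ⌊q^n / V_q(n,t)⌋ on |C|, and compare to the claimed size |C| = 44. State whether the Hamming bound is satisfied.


V_q(n, t) = 79, q^n = 4096, Hamming bound = 51, |C| = 44 ≤ bound (satisfied).

Step 1: Compute V_q(n, t) = Σ_{j=0}^2 C(n, j) (q−1)^j.
  j = 0: C(12,0)·(1)^0 = 1·1 = 1.
  j = 1: C(12,1)·(1)^1 = 12·1 = 12.
  j = 2: C(12,2)·(1)^2 = 66·1 = 66.
  V_q(n, t) = 1 + 12 + 66 = 79.
Step 2: q^n = 2^12 = 4096.
Step 3: Hamming bound ⌊q^n / V_q(n,t)⌋ = ⌊4096/79⌋ = 51.
Step 4: Compare |C| = 44 to 51: satisfied.
The claimed |C| lies below the Hamming bound.


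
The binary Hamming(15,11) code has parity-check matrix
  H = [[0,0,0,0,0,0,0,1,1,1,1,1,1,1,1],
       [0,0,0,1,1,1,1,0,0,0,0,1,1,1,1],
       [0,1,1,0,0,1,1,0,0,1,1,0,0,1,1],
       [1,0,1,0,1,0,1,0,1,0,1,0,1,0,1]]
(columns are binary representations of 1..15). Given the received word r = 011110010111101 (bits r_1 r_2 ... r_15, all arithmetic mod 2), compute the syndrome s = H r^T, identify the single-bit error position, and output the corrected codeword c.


s = (0, 1, 1, 1)^T, error position = 7, corrected codeword c = 011110110111101

Compute s = H r^T mod 2 one row at a time:
  s_1 = 1 + 0 + 1 + 1 + 1 + 1 + 0 + 1 = 6 ≡ 0 (mod 2).
  s_2 = 1 + 1 + 0 + 0 + 1 + 1 + 0 + 1 = 5 ≡ 1 (mod 2).
  s_3 = 1 + 1 + 0 + 0 + 1 + 1 + 0 + 1 = 5 ≡ 1 (mod 2).
  s_4 = 0 + 1 + 1 + 0 + 0 + 1 + 1 + 1 = 5 ≡ 1 (mod 2).
s = (0, 1, 1, 1)^T — this equals column 7 of H (binary 0111), so error is at position 7.
Correct: flip bit 7 of r = 011110010111101 to get c = 011110110111101.


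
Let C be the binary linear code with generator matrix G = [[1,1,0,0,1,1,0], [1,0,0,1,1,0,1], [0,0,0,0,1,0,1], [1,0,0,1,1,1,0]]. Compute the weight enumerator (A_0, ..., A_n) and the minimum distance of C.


Weight distribution: A_0 = 1, A_2 = 6, A_4 = 9. Minimum distance d = 2.

Enumerate all 2^4 = 16 messages m ∈ F_2^4.
For each, compute codeword c = mG in F_2^7, then tally its weight.
  m = 0000 → c = 0000000, weight = 0.
  m = 1000 → c = 1100110, weight = 4.
  m = 0100 → c = 1001101, weight = 4.
  m = 1100 → c = 0101011, weight = 4.
  m = 0010 → c = 0000101, weight = 2.
  m = 1010 → c = 1100011, weight = 4.
  m = 0110 → c = 1001000, weight = 2.
  m = 1110 → c = 0101110, weight = 4.
  m = 0001 → c = 1001110, weight = 4.
  m = 1001 → c = 0101000, weight = 2.
  m = 0101 → c = 0000011, weight = 2.
  m = 1101 → c = 1100101, weight = 4.
  m = 0011 → c = 1001011, weight = 4.
  m = 1011 → c = 0101101, weight = 4.
  m = 0111 → c = 0000110, weight = 2.
  m = 1111 → c = 1100000, weight = 2.
Tally weights:
  weight 0: 1 codewords.
  weight 2: 6 codewords.
  weight 4: 9 codewords.
Minimum distance d = smallest w > 0 with A_w > 0 = 2.
Sanity: Σ A_w = 16 = 2^4 = 16 ✓.


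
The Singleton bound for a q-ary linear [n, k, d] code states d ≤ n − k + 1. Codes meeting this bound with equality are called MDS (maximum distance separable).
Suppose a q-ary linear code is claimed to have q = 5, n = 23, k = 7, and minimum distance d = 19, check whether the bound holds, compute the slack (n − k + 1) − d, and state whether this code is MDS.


Singleton RHS = n − k + 1 = 17, slack = -2, bound violated (no such code; not MDS).

Singleton bound: d ≤ n − k + 1.
Here n = 23, k = 7, so n − k + 1 = 17.
Given d = 19, check d ≤ 17: NO.
Slack = (n − k + 1) − d = -2.
The slack is negative: d = 19 exceeds n − k + 1 = 17 by 2, so the Singleton bound is violated and no linear [23, 7, 19]_5 code can exist. In particular it is not MDS (MDS requires d = n − k + 1 exactly).
Description: the claimed parameters are [23, 7, 19]_5; such a code would be impossible (violates the Singleton bound).


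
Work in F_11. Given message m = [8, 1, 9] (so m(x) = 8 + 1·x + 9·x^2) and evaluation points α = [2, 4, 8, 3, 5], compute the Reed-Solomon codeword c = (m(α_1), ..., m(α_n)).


c = [2, 2, 9, 4, 7]

Message polynomial: m(x) = 8 + 1·x + 9·x^2 (mod 11).
For each evaluation point α_i, compute m(α_i) mod 11:
  α_1 = 2: Horner steps 9 → 8 → 2, so m(2) = 2.
  α_2 = 4: Horner steps 9 → 4 → 2, so m(4) = 2.
  α_3 = 8: Horner steps 9 → 7 → 9, so m(8) = 9.
  α_4 = 3: Horner steps 9 → 6 → 4, so m(3) = 4.
  α_5 = 5: Horner steps 9 → 2 → 7, so m(5) = 7.
Codeword c = [2, 2, 9, 4, 7] ∈ F_11^5.


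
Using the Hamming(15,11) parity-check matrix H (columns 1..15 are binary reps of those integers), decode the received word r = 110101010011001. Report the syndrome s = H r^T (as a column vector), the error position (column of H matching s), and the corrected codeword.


s = (0, 0, 0, 1)^T, error position = 1, corrected codeword c = 010101010011001

Compute s = H r^T mod 2 one row at a time:
  s_1 = 1 + 0 + 0 + 1 + 1 + 0 + 0 + 1 = 4 ≡ 0 (mod 2).
  s_2 = 1 + 0 + 1 + 0 + 1 + 0 + 0 + 1 = 4 ≡ 0 (mod 2).
  s_3 = 1 + 0 + 1 + 0 + 0 + 1 + 0 + 1 = 4 ≡ 0 (mod 2).
  s_4 = 1 + 0 + 0 + 0 + 0 + 1 + 0 + 1 = 3 ≡ 1 (mod 2).
s = (0, 0, 0, 1)^T — this equals column 1 of H (binary 0001), so error is at position 1.
Correct: flip bit 1 of r = 110101010011001 to get c = 010101010011001.


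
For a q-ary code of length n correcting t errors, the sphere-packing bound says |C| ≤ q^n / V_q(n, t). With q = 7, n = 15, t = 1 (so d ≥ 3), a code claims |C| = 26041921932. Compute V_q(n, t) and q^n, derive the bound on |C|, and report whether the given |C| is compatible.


V_q(n, t) = 91, q^n = 4747561509943, Hamming bound = 52171005603, |C| = 26041921932 ≤ bound (satisfied).

Step 1: Compute V_q(n, t) = Σ_{j=0}^1 C(n, j) (q−1)^j.
  j = 0: C(15,0)·(6)^0 = 1·1 = 1.
  j = 1: C(15,1)·(6)^1 = 15·6 = 90.
  V_q(n, t) = 1 + 90 = 91.
Step 2: q^n = 7^15 = 4747561509943.
Step 3: Hamming bound ⌊q^n / V_q(n,t)⌋ = ⌊4747561509943/91⌋ = 52171005603.
Step 4: Compare |C| = 26041921932 to 52171005603: satisfied.
The claimed |C| lies below the Hamming bound.


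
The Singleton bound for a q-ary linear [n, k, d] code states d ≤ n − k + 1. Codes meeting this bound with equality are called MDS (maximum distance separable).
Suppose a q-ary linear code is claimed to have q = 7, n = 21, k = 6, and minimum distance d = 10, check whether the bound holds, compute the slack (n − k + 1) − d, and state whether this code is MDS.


Singleton RHS = n − k + 1 = 16, slack = 6, bound satisfied, not MDS.

Singleton bound: d ≤ n − k + 1.
Here n = 21, k = 6, so n − k + 1 = 16.
Given d = 10, check d ≤ 16: YES.
Slack = (n − k + 1) − d = 6.
The code is NOT MDS (slack = 6 > 0).
Description: the claimed parameters are [21, 6, 10]_7; such a code would be non-MDS.


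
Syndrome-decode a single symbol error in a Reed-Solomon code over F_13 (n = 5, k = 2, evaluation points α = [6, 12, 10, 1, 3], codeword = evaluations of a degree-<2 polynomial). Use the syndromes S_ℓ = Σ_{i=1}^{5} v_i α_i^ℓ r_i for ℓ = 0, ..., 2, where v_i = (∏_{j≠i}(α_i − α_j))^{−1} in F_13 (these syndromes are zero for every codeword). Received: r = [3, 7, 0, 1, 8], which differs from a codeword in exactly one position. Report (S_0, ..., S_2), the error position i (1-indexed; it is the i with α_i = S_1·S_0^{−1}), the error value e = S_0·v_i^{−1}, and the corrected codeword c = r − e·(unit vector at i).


S = (12, 7, 3), error at position 1, error magnitude e = 4, c = [12, 7, 0, 1, 8].

Step 1: column multipliers v_i = (∏_{j≠i}(α_i − α_j))^{−1} mod 13.
  i = 1 (α = 6): (6−12)(6−10)(6−1)(6−3) = (−6)·(−4)·5·3 = 360 ≡ 9, so v_1 = 9^{−1} = 3 (mod 13).
  i = 2 (α = 12): (12−6)(12−10)(12−1)(12−3) = 6·2·11·9 = 1188 ≡ 5, so v_2 = 5^{−1} = 8 (mod 13).
  i = 3 (α = 10): (10−6)(10−12)(10−1)(10−3) = 4·(−2)·9·7 = −504 ≡ 3, so v_3 = 3^{−1} = 9 (mod 13).
  i = 4 (α = 1): (1−6)(1−12)(1−10)(1−3) = (−5)·(−11)·(−9)·(−2) = 990 ≡ 2, so v_4 = 2^{−1} = 7 (mod 13).
  i = 5 (α = 3): (3−6)(3−12)(3−10)(3−1) = (−3)·(−9)·(−7)·2 = −378 ≡ 12, so v_5 = 12^{−1} = 12 (mod 13).
  v = [3, 8, 9, 7, 12].
Step 2: syndromes of r = [3, 7, 0, 1, 8] (all sums mod 13).
  S_0 = Σ v_i r_i = 3·3 + 8·7 + 9·0 + 7·1 + 12·8 = 168 ≡ 12.
  S_1 = Σ v_i α_i r_i = 3·6·3 + 8·12·7 + 9·10·0 + 7·1·1 + 12·3·8 = 1021 ≡ 7.
  α_i^2 mod 13 = [10, 1, 9, 1, 9].
  S_2 = Σ v_i α_i^2 r_i = 3·10·3 + 8·1·7 + 9·9·0 + 7·1·1 + 12·9·8 = 1017 ≡ 3.
  S = (12, 7, 3) ≠ 0, so r is not a codeword (an error is present).
Step 3: locate the error. For a single error e at position i, S_ℓ = v_i·e·α_i^ℓ, so α_err = S_1/S_0.
  S_0^{−1} = 12^{−1} = 12 (mod 13), so α_err = 7·12 = 84 ≡ 6 = α_1. Error position i = 1.
  Consistency check: S_2/S_1 = 3·2 = 6 ≡ 6 = α_err ✓ (single-error assumption holds).
Step 4: error magnitude e = S_0/v_1 = S_0·∏_{j≠1}(α_1 − α_j) = 12·9 = 108 ≡ 4 (mod 13).
Step 5: correct position 1: c_1 = r_1 − e = 3 − 4 ≡ 12 (mod 13). Hence c = [12, 7, 0, 1, 8].
  Check: interpolating c through the α_i gives m(x) = 4 + 10·x (degree < 2) with m(α_i) = c_i for every i, so c is indeed a codeword.
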